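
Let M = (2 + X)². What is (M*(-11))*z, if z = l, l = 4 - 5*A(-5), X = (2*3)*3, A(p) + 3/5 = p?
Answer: -140800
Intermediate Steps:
A(p) = -⅗ + p
X = 18 (X = 6*3 = 18)
l = 32 (l = 4 - 5*(-⅗ - 5) = 4 - 5*(-28/5) = 4 + 28 = 32)
z = 32
M = 400 (M = (2 + 18)² = 20² = 400)
(M*(-11))*z = (400*(-11))*32 = -4400*32 = -140800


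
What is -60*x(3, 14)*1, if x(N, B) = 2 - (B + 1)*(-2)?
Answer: -1920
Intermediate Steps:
x(N, B) = 4 + 2*B (x(N, B) = 2 - (1 + B)*(-2) = 2 - (-2 - 2*B) = 2 + (2 + 2*B) = 4 + 2*B)
-60*x(3, 14)*1 = -60*(4 + 2*14)*1 = -60*(4 + 28)*1 = -60*32*1 = -1920*1 = -1920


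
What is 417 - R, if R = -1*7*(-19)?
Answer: 284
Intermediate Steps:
R = 133 (R = -7*(-19) = 133)
417 - R = 417 - 1*133 = 417 - 133 = 284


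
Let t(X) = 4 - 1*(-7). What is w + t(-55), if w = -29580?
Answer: -29569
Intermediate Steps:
t(X) = 11 (t(X) = 4 + 7 = 11)
w + t(-55) = -29580 + 11 = -29569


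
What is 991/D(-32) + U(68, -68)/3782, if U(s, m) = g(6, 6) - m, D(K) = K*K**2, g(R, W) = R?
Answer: -661565/61964288 ≈ -0.010677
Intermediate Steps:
D(K) = K**3
U(s, m) = 6 - m
991/D(-32) + U(68, -68)/3782 = 991/((-32)**3) + (6 - 1*(-68))/3782 = 991/(-32768) + (6 + 68)*(1/3782) = 991*(-1/32768) + 74*(1/3782) = -991/32768 + 37/1891 = -661565/61964288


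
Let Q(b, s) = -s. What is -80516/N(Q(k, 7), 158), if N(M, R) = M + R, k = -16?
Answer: -80516/151 ≈ -533.22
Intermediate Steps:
-80516/N(Q(k, 7), 158) = -80516/(-1*7 + 158) = -80516/(-7 + 158) = -80516/151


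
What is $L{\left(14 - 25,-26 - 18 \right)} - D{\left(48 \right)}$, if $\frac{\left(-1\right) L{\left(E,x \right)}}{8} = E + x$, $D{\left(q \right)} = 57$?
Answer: $383$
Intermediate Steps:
$L{\left(E,x \right)} = - 8 E - 8 x$ ($L{\left(E,x \right)} = - 8 \left(E + x\right) = - 8 E - 8 x$)
$L{\left(14 - 25,-26 - 18 \right)} - D{\left(48 \right)} = \left(- 8 \left(14 - 25\right) - 8 \left(-26 - 18\right)\right) - 57 = \left(\left(-8\right) \left(-11\right) - 8 \left(-26 - 18\right)\right) - 57 = \left(88 - -352\right) - 57 = \left(88 + 352\right) - 57 = 440 - 57 = 383$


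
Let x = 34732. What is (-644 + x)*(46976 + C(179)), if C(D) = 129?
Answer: 1605715240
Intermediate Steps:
(-644 + x)*(46976 + C(179)) = (-644 + 34732)*(46976 + 129) = 34088*47105 = 1605715240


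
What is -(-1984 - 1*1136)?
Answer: 3120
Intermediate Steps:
-(-1984 - 1*1136) = -(-1984 - 1136) = -1*(-3120) = 3120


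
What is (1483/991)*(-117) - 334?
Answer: -504505/991 ≈ -509.09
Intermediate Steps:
(1483/991)*(-117) - 334 = -173511/991 - 334 = -504505/991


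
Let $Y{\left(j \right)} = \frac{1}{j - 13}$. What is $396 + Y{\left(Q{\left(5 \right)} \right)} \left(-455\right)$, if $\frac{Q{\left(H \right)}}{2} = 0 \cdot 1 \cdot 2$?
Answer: $431$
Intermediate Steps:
$Q{\left(H \right)} = 0$ ($Q{\left(H \right)} = 2 \cdot 0 \cdot 1 \cdot 2 = 2 \cdot 0 \cdot 2 = 2 \cdot 0 = 0$)
$Y{\left(j \right)} = \frac{1}{-13 + j}$
$396 + Y{\left(Q{\left(5 \right)} \right)} \left(-455\right) = 396 + \frac{1}{-13 + 0} \left(-455\right) = 396 + \frac{1}{-13} \left(-455\right) = 396 - -35 = 396 + 35 = 431$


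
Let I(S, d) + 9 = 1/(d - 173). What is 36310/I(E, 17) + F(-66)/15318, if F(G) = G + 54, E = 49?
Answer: -2892222778/717393 ≈ -4031.6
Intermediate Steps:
I(S, d) = -9 + 1/(-173 + d) (I(S, d) = -9 + 1/(d - 173) = -9 + 1/(-173 + d))
F(G) = 54 + G
36310/I(E, 17) + F(-66)/15318 = 36310/(((1558 - 9*17)/(-173 + 17))) + (54 - 66)/15318 = 36310/(((1558 - 153)/(-156))) - 12*1/15318 = 36310/((-1/156*1405)) - 2/2553 = 36310/(-1405/156) - 2/2553 = 36310*(-156/1405) - 2/2553 = -1132872/281 - 2/2553 = -2892222778/717393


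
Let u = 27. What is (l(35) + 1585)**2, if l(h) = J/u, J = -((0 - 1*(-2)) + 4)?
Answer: 203433169/81 ≈ 2.5115e+6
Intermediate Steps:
J = -6 (J = -((0 + 2) + 4) = -(2 + 4) = -1*6 = -6)
l(h) = -2/9 (l(h) = -6/27 = -6*1/27 = -2/9)
(l(35) + 1585)**2 = (-2/9 + 1585)**2 = (14263/9)**2 = 203433169/81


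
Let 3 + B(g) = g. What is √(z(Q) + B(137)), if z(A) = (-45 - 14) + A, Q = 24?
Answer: 3*√11 ≈ 9.9499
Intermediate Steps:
B(g) = -3 + g
z(A) = -59 + A
√(z(Q) + B(137)) = √((-59 + 24) + (-3 + 137)) = √(-35 + 134) = √99 = 3*√11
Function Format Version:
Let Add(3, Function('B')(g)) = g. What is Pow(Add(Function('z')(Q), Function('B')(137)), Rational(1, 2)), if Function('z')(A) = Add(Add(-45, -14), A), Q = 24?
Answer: Mul(3, Pow(11, Rational(1, 2))) ≈ 9.9499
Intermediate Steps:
Function('B')(g) = Add(-3, g)
Function('z')(A) = Add(-59, A)
Pow(Add(Function('z')(Q), Function('B')(137)), Rational(1, 2)) = Pow(Add(Add(-59, 24), Add(-3, 137)), Rational(1, 2)) = Pow(Add(-35, 134), Rational(1, 2)) = Pow(99, Rational(1, 2)) = Mul(3, Pow(11, Rational(1, 2)))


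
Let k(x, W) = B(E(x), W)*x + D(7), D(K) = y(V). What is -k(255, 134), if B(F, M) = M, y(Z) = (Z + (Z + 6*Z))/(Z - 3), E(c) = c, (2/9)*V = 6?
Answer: -34179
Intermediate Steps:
V = 27 (V = (9/2)*6 = 27)
y(Z) = 8*Z/(-3 + Z) (y(Z) = (Z + 7*Z)/(-3 + Z) = (8*Z)/(-3 + Z) = 8*Z/(-3 + Z))
D(K) = 9 (D(K) = 8*27/(-3 + 27) = 8*27/24 = 8*27*(1/24) = 9)
k(x, W) = 9 + W*x (k(x, W) = W*x + 9 = 9 + W*x)
-k(255, 134) = -(9 + 134*255) = -(9 + 34170) = -1*34179 = -34179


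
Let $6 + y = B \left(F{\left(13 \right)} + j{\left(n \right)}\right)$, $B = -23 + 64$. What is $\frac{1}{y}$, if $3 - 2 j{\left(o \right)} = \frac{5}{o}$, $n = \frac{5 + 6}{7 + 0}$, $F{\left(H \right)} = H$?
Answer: $\frac{11}{5756} \approx 0.001911$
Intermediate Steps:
$B = 41$
$n = \frac{11}{7} \approx 1.5714$
$j{\left(o \right)} = \frac{3}{2} - \frac{5}{2 o}$ ($j{\left(o \right)} = \frac{3}{2} - \frac{5 \frac{1}{o}}{2} = \frac{3}{2} - \frac{5}{2 o}$)
$y = \frac{5756}{11}$ ($y = -6 + 41 \left(13 + \frac{-5 + 3 \cdot \frac{11}{7}}{2 \cdot \frac{11}{7}}\right) = -6 + 41 \left(13 + \frac{1}{2} \cdot \frac{7}{11} \left(-5 + \frac{33}{7}\right)\right) = -6 + 41 \left(13 + \frac{1}{2} \cdot \frac{7}{11} \left(- \frac{2}{7}\right)\right) = -6 + 41 \left(13 - \frac{1}{11}\right) = -6 + 41 \cdot \frac{142}{11} = -6 + \frac{5822}{11} = \frac{5756}{11} \approx 523.27$)
$\frac{1}{y} = \frac{1}{\frac{5756}{11}} = \frac{11}{5756}$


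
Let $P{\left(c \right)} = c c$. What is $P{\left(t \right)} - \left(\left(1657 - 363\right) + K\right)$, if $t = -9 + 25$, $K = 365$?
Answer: $-1403$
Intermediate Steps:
$t = 16$
$P{\left(c \right)} = c^{2}$
$P{\left(t \right)} - \left(\left(1657 - 363\right) + K\right) = 16^{2} - \left(\left(1657 - 363\right) + 365\right) = 256 - \left(\left(1657 - 363\right) + 365\right) = 256 - \left(1294 + 365\right) = 256 - 1659 = -1403$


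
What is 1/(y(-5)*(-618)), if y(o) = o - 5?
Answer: 1/6180 ≈ 0.00016181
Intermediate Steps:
y(o) = -5 + o
1/(y(-5)*(-618)) = 1/((-5 - 5)*(-618)) = 1/(-10*(-618)) = 1/6180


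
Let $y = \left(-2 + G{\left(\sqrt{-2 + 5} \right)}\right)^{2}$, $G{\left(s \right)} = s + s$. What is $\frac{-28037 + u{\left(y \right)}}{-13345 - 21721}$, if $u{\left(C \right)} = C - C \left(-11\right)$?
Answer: $\frac{27845}{35066} + \frac{48 \sqrt{3}}{17533} \approx 0.79882$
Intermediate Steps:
$G{\left(s \right)} = 2 s$
$y = \left(-2 + 2 \sqrt{3}\right)^{2}$ ($y = \left(-2 + 2 \sqrt{-2 + 5}\right)^{2} = \left(-2 + 2 \sqrt{3}\right)^{2} \approx 2.1436$)
$u{\left(C \right)} = 12 C$ ($u{\left(C \right)} = C - - 11 C = C + 11 C = 12 C$)
$\frac{-28037 + u{\left(y \right)}}{-13345 - 21721} = \frac{-28037 + 12 \left(16 - 8 \sqrt{3}\right)}{-13345 - 21721} = \frac{-28037 + \left(192 - 96 \sqrt{3}\right)}{-35066} = \left(-27845 - 96 \sqrt{3}\right) \left(- \frac{1}{35066}\right) = \frac{27845}{35066} + \frac{48 \sqrt{3}}{17533}$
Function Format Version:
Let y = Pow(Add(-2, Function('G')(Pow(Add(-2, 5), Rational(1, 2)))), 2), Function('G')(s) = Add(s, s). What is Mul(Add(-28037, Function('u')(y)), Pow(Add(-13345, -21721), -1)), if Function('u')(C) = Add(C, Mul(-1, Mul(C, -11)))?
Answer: Add(Rational(27845, 35066), Mul(Rational(48, 17533), Pow(3, Rational(1, 2)))) ≈ 0.79882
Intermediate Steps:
Function('G')(s) = Mul(2, s)
y = Pow(Add(-2, Mul(2, Pow(3, Rational(1, 2)))), 2) (y = Pow(Add(-2, Mul(2, Pow(Add(-2, 5), Rational(1, 2)))), 2) = Pow(Add(-2, Mul(2, Pow(3, Rational(1, 2)))), 2) ≈ 2.1436)
Function('u')(C) = Mul(12, C) (Function('u')(C) = Add(C, Mul(-1, Mul(-11, C))) = Add(C, Mul(11, C)) = Mul(12, C))
Mul(Add(-28037, Function('u')(y)), Pow(Add(-13345, -21721), -1)) = Mul(Add(-28037, Mul(12, Add(16, Mul(-8, Pow(3, Rational(1, 2)))))), Pow(Add(-13345, -21721), -1)) = Mul(Add(-28037, Add(192, Mul(-96, Pow(3, Rational(1, 2))))), Pow(-35066, -1)) = Mul(Add(-27845, Mul(-96, Pow(3, Rational(1, 2)))), Rational(-1, 35066)) = Add(Rational(27845, 35066), Mul(Rational(48, 17533), Pow(3, Rational(1, 2))))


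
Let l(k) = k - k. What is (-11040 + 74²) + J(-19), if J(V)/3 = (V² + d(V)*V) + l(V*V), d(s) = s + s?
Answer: -2315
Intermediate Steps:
d(s) = 2*s
l(k) = 0
J(V) = 9*V² (J(V) = 3*((V² + (2*V)*V) + 0) = 3*((V² + 2*V²) + 0) = 3*(3*V² + 0) = 3*(3*V²) = 9*V²)
(-11040 + 74²) + J(-19) = (-11040 + 74²) + 9*(-19)² = (-11040 + 5476) + 9*361 = -5564 + 3249 = -2315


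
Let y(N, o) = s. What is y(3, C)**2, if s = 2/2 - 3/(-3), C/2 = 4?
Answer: 4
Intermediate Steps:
C = 8 (C = 2*4 = 8)
s = 2 (s = 2*(1/2) - 3*(-1/3) = 1 + 1 = 2)
y(N, o) = 2
y(3, C)**2 = 2**2 = 4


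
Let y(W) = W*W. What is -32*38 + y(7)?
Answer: -1167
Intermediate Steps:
y(W) = W**2
-32*38 + y(7) = -32*38 + 7**2 = -1216 + 49 = -1167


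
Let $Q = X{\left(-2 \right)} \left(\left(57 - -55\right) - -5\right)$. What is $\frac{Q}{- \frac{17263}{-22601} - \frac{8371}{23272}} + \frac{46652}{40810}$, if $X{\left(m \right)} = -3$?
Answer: $- \frac{752424813616394}{867422936765} \approx -867.43$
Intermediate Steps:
$Q = -351$ ($Q = - 3 \left(\left(57 - -55\right) - -5\right) = - 3 \left(\left(57 + 55\right) + \left(-28 + 33\right)\right) = - 3 \left(112 + 5\right) = \left(-3\right) 117 = -351$)
$\frac{Q}{- \frac{17263}{-22601} - \frac{8371}{23272}} + \frac{46652}{40810} = - \frac{351}{- \frac{17263}{-22601} - \frac{8371}{23272}} + \frac{46652}{40810} = - \frac{351}{\left(-17263\right) \left(- \frac{1}{22601}\right) - \frac{8371}{23272}} + 46652 \cdot \frac{1}{40810} = - \frac{351}{\frac{17263}{22601} - \frac{8371}{23272}} + \frac{23326}{20405} = - \frac{351}{\frac{212551565}{525970472}} + \frac{23326}{20405} = \left(-351\right) \frac{525970472}{212551565} + \frac{23326}{20405} = - \frac{184615635672}{212551565} + \frac{23326}{20405} = - \frac{752424813616394}{867422936765}$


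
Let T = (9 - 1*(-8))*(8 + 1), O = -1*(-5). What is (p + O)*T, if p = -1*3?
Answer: 306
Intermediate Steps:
O = 5
p = -3
T = 153 (T = (9 + 8)*9 = 17*9 = 153)
(p + O)*T = (-3 + 5)*153 = 2*153 = 306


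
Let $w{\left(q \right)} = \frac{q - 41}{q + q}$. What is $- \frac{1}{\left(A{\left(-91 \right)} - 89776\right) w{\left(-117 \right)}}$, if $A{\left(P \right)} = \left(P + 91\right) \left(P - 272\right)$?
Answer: $\frac{117}{7092304} \approx 1.6497 \cdot 10^{-5}$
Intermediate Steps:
$A{\left(P \right)} = \left(-272 + P\right) \left(91 + P\right)$ ($A{\left(P \right)} = \left(91 + P\right) \left(-272 + P\right) = \left(-272 + P\right) \left(91 + P\right)$)
$w{\left(q \right)} = \frac{-41 + q}{2 q}$
$- \frac{1}{\left(A{\left(-91 \right)} - 89776\right) w{\left(-117 \right)}} = - \frac{1}{\left(\left(-24752 + \left(-91\right)^{2} - -16471\right) - 89776\right) \frac{-41 - 117}{2 \left(-117\right)}} = - \frac{1}{\left(\left(-24752 + 8281 + 16471\right) - 89776\right) \frac{1}{2} \left(- \frac{1}{117}\right) \left(-158\right)} = - \frac{1}{\left(0 - 89776\right) \frac{79}{117}} = - \frac{117}{\left(-89776\right) 79} = - \frac{\left(-1\right) 117}{89776 \cdot 79} = \left(-1\right) \left(- \frac{117}{7092304}\right) = \frac{117}{7092304}$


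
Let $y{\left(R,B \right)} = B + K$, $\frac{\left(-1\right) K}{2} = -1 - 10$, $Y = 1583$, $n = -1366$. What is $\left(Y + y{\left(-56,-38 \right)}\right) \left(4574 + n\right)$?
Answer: $5026936$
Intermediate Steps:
$K = 22$ ($K = - 2 \left(-1 - 10\right) = \left(-2\right) \left(-11\right) = 22$)
$y{\left(R,B \right)} = 22 + B$ ($y{\left(R,B \right)} = B + 22 = 22 + B$)
$\left(Y + y{\left(-56,-38 \right)}\right) \left(4574 + n\right) = \left(1583 + \left(22 - 38\right)\right) \left(4574 - 1366\right) = \left(1583 - 16\right) 3208 = 1567 \cdot 3208 = 5026936$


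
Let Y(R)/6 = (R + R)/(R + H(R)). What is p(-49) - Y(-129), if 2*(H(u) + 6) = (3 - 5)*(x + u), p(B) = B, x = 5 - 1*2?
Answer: -221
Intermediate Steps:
x = 3 (x = 5 - 2 = 3)
H(u) = -9 - u (H(u) = -6 + ((3 - 5)*(3 + u))/2 = -6 + (-2*(3 + u))/2 = -6 + (-6 - 2*u)/2 = -6 + (-3 - u) = -9 - u)
Y(R) = -4*R/3 (Y(R) = 6*((R + R)/(R + (-9 - R))) = 6*((2*R)/(-9)) = 6*((2*R)*(-1/9)) = 6*(-2*R/9) = -4*R/3)
p(-49) - Y(-129) = -49 - (-4)*(-129)/3 = -49 - 1*172 = -49 - 172 = -221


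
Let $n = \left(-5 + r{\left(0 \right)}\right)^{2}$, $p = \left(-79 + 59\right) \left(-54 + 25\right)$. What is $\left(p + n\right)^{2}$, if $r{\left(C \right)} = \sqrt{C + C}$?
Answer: $366025$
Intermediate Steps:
$r{\left(C \right)} = \sqrt{2} \sqrt{C}$ ($r{\left(C \right)} = \sqrt{2 C} = \sqrt{2} \sqrt{C}$)
$p = 580$ ($p = \left(-20\right) \left(-29\right) = 580$)
$n = 25$ ($n = \left(-5 + \sqrt{2} \sqrt{0}\right)^{2} = \left(-5 + \sqrt{2} \cdot 0\right)^{2} = \left(-5 + 0\right)^{2} = \left(-5\right)^{2} = 25$)
$\left(p + n\right)^{2} = \left(580 + 25\right)^{2} = 605^{2} = 366025$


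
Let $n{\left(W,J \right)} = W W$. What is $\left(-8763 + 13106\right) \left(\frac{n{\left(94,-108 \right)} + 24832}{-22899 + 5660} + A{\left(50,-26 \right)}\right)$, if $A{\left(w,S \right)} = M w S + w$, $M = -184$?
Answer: $\frac{17912256527126}{17239} \approx 1.0391 \cdot 10^{9}$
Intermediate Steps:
$n{\left(W,J \right)} = W^{2}$
$A{\left(w,S \right)} = w - 184 S w$ ($A{\left(w,S \right)} = - 184 w S + w = - 184 S w + w = w - 184 S w$)
$\left(-8763 + 13106\right) \left(\frac{n{\left(94,-108 \right)} + 24832}{-22899 + 5660} + A{\left(50,-26 \right)}\right) = \left(-8763 + 13106\right) \left(\frac{94^{2} + 24832}{-22899 + 5660} + 50 \left(1 - -4784\right)\right) = 4343 \left(\frac{8836 + 24832}{-17239} + 50 \left(1 + 4784\right)\right) = 4343 \left(33668 \left(- \frac{1}{17239}\right) + 50 \cdot 4785\right) = 4343 \left(- \frac{33668}{17239} + 239250\right) = 4343 \cdot \frac{4124397082}{17239} = \frac{17912256527126}{17239}$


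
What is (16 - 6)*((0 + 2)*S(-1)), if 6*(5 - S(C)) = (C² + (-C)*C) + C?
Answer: 310/3 ≈ 103.33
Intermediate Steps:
S(C) = 5 - C/6 (S(C) = 5 - ((C² + (-C)*C) + C)/6 = 5 - ((C² - C²) + C)/6 = 5 - (0 + C)/6 = 5 - C/6)
(16 - 6)*((0 + 2)*S(-1)) = (16 - 6)*((0 + 2)*(5 - ⅙*(-1))) = 10*(2*(5 + ⅙)) = 10*(2*(31/6)) = 10*(31/3) = 310/3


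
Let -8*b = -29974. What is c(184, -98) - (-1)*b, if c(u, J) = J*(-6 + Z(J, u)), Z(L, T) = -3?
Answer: 18515/4 ≈ 4628.8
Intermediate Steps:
b = 14987/4 (b = -1/8*(-29974) = 14987/4 ≈ 3746.8)
c(u, J) = -9*J (c(u, J) = J*(-6 - 3) = J*(-9) = -9*J)
c(184, -98) - (-1)*b = -9*(-98) - (-1)*14987/4 = 882 - 1*(-14987/4) = 882 + 14987/4 = 18515/4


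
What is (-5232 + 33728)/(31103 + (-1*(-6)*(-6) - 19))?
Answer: 3562/3881 ≈ 0.91780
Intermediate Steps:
(-5232 + 33728)/(31103 + (-1*(-6)*(-6) - 19)) = 28496/(31103 + (6*(-6) - 19)) = 28496/(31103 + (-36 - 19)) = 28496/(31103 - 55) = 28496/31048 = 28496*(1/31048) = 3562/3881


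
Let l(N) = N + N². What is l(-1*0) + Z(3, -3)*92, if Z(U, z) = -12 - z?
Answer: -828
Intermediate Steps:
l(-1*0) + Z(3, -3)*92 = (-1*0)*(1 - 1*0) + (-12 - 1*(-3))*92 = 0*(1 + 0) + (-12 + 3)*92 = 0*1 - 9*92 = 0 - 828 = -828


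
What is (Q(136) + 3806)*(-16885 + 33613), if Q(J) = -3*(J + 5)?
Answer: 56590824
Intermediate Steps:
Q(J) = -15 - 3*J (Q(J) = -3*(5 + J) = -15 - 3*J)
(Q(136) + 3806)*(-16885 + 33613) = ((-15 - 3*136) + 3806)*(-16885 + 33613) = ((-15 - 408) + 3806)*16728 = (-423 + 3806)*16728 = 3383*16728 = 56590824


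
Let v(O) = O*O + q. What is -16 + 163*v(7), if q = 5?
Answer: 8786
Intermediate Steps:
v(O) = 5 + O² (v(O) = O*O + 5 = O² + 5 = 5 + O²)
-16 + 163*v(7) = -16 + 163*(5 + 7²) = -16 + 163*(5 + 49) = -16 + 163*54 = -16 + 8802 = 8786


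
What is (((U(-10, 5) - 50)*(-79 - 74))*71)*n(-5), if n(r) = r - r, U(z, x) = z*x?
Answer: 0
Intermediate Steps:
U(z, x) = x*z
n(r) = 0
(((U(-10, 5) - 50)*(-79 - 74))*71)*n(-5) = (((5*(-10) - 50)*(-79 - 74))*71)*0 = (((-50 - 50)*(-153))*71)*0 = (-100*(-153)*71)*0 = (15300*71)*0 = 1086300*0 = 0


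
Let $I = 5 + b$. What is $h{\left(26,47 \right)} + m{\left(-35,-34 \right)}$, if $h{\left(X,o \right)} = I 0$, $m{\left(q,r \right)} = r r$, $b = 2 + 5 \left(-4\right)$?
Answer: $1156$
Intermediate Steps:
$b = -18$ ($b = 2 - 20 = -18$)
$m{\left(q,r \right)} = r^{2}$
$I = -13$ ($I = 5 - 18 = -13$)
$h{\left(X,o \right)} = 0$ ($h{\left(X,o \right)} = \left(-13\right) 0 = 0$)
$h{\left(26,47 \right)} + m{\left(-35,-34 \right)} = 0 + \left(-34\right)^{2} = 0 + 1156 = 1156$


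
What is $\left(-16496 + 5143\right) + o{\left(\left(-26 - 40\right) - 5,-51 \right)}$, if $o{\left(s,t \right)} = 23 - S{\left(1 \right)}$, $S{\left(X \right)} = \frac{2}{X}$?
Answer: $-11332$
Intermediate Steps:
$o{\left(s,t \right)} = 21$ ($o{\left(s,t \right)} = 23 - \frac{2}{1} = 23 - 2 \cdot 1 = 23 - 2 = 21$)
$\left(-16496 + 5143\right) + o{\left(\left(-26 - 40\right) - 5,-51 \right)} = \left(-16496 + 5143\right) + 21 = -11353 + 21 = -11332$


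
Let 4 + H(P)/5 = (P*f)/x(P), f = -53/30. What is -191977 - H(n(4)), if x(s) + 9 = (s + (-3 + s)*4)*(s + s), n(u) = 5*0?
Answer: -191957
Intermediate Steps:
f = -53/30 (f = -53*1/30 = -53/30 ≈ -1.7667)
n(u) = 0
x(s) = -9 + 2*s*(-12 + 5*s) (x(s) = -9 + (s + (-3 + s)*4)*(s + s) = -9 + (s + (-12 + 4*s))*(2*s) = -9 + (-12 + 5*s)*(2*s) = -9 + 2*s*(-12 + 5*s))
H(P) = -20 - 53*P/(6*(-9 - 24*P + 10*P**2)) (H(P) = -20 + 5*((P*(-53/30))/(-9 - 24*P + 10*P**2)) = -20 + 5*((-53*P/30)/(-9 - 24*P + 10*P**2)) = -20 + 5*(-53*P/(30*(-9 - 24*P + 10*P**2))) = -20 - 53*P/(6*(-9 - 24*P + 10*P**2)))
-191977 - H(n(4)) = -191977 - (-1080 - 2827*0 + 1200*0**2)/(6*(9 - 10*0**2 + 24*0)) = -191977 - (-1080 + 0 + 1200*0)/(6*(9 - 10*0 + 0)) = -191977 - (-1080 + 0 + 0)/(6*(9 + 0 + 0)) = -191977 - (-1080)/(6*9) = -191977 - 1*(-20) = -191977 + 20 = -191957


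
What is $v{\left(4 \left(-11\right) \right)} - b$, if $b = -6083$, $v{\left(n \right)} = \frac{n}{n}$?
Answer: $6084$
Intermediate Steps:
$v{\left(n \right)} = 1$
$v{\left(4 \left(-11\right) \right)} - b = 1 - -6083 = 1 + 6083 = 6084$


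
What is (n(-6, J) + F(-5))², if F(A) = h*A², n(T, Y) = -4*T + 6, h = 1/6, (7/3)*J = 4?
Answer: 42025/36 ≈ 1167.4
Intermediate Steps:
J = 12/7 (J = (3/7)*4 = 12/7 ≈ 1.7143)
h = ⅙ ≈ 0.16667
n(T, Y) = 6 - 4*T
F(A) = A²/6
(n(-6, J) + F(-5))² = ((6 - 4*(-6)) + (⅙)*(-5)²)² = ((6 + 24) + (⅙)*25)² = (30 + 25/6)² = (205/6)² = 42025/36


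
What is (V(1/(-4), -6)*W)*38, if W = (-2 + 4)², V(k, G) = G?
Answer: -912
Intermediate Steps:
W = 4 (W = 2² = 4)
(V(1/(-4), -6)*W)*38 = -6*4*38 = -24*38 = -912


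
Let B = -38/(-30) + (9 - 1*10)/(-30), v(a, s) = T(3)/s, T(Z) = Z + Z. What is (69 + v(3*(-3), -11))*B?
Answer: 9789/110 ≈ 88.991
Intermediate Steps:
T(Z) = 2*Z
v(a, s) = 6/s (v(a, s) = (2*3)/s = 6/s)
B = 13/10 (B = -38*(-1/30) + (9 - 10)*(-1/30) = 19/15 - 1*(-1/30) = 19/15 + 1/30 = 13/10 ≈ 1.3000)
(69 + v(3*(-3), -11))*B = (69 + 6/(-11))*(13/10) = (69 + 6*(-1/11))*(13/10) = (69 - 6/11)*(13/10) = (753/11)*(13/10) = 9789/110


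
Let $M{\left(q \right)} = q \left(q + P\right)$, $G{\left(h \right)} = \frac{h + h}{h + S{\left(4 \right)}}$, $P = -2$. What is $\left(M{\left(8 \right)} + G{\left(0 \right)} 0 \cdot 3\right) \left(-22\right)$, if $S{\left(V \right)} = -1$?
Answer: $-1056$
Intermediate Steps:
$G{\left(h \right)} = \frac{2 h}{-1 + h}$ ($G{\left(h \right)} = \frac{h + h}{h - 1} = \frac{2 h}{-1 + h}$)
$M{\left(q \right)} = q \left(-2 + q\right)$ ($M{\left(q \right)} = q \left(q - 2\right) = q \left(-2 + q\right)$)
$\left(M{\left(8 \right)} + G{\left(0 \right)} 0 \cdot 3\right) \left(-22\right) = \left(8 \left(-2 + 8\right) + 2 \cdot 0 \frac{1}{-1 + 0} \cdot 0 \cdot 3\right) \left(-22\right) = \left(8 \cdot 6 + 2 \cdot 0 \frac{1}{-1} \cdot 0 \cdot 3\right) \left(-22\right) = \left(48 + 2 \cdot 0 \left(-1\right) 0 \cdot 3\right) \left(-22\right) = \left(48 + 0 \cdot 0 \cdot 3\right) \left(-22\right) = \left(48 + 0 \cdot 3\right) \left(-22\right) = \left(48 + 0\right) \left(-22\right) = 48 \left(-22\right) = -1056$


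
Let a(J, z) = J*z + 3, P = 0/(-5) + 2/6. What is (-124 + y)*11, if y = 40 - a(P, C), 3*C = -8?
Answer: -8525/9 ≈ -947.22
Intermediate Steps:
C = -8/3 (C = (⅓)*(-8) = -8/3 ≈ -2.6667)
P = ⅓ (P = 0*(-⅕) + 2*(⅙) = 0 + ⅓ = ⅓ ≈ 0.33333)
a(J, z) = 3 + J*z
y = 341/9 (y = 40 - (3 + (⅓)*(-8/3)) = 40 - (3 - 8/9) = 40 - 1*19/9 = 40 - 19/9 = 341/9 ≈ 37.889)
(-124 + y)*11 = (-124 + 341/9)*11 = -775/9*11 = -8525/9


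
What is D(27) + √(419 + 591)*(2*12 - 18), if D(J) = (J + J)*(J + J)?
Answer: 2916 + 6*√1010 ≈ 3106.7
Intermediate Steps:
D(J) = 4*J² (D(J) = (2*J)*(2*J) = 4*J²)
D(27) + √(419 + 591)*(2*12 - 18) = 4*27² + √(419 + 591)*(2*12 - 18) = 4*729 + √1010*(24 - 18) = 2916 + √1010*6 = 2916 + 6*√1010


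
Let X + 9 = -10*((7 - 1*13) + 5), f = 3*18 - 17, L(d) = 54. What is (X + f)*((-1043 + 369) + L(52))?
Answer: -23560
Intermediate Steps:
f = 37 (f = 54 - 17 = 37)
X = 1 (X = -9 - 10*((7 - 1*13) + 5) = -9 - 10*((7 - 13) + 5) = -9 - 10*(-6 + 5) = -9 - 10*(-1) = -9 + 10 = 1)
(X + f)*((-1043 + 369) + L(52)) = (1 + 37)*((-1043 + 369) + 54) = 38*(-674 + 54) = 38*(-620) = -23560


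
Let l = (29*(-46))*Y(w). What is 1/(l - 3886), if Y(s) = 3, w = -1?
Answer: -1/7888 ≈ -0.00012677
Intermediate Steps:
l = -4002 (l = (29*(-46))*3 = -1334*3 = -4002)
1/(l - 3886) = 1/(-4002 - 3886) = 1/(-7888) = -1/7888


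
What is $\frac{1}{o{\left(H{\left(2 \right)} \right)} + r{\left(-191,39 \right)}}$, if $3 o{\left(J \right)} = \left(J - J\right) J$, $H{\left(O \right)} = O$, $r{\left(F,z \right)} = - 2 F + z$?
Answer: $\frac{1}{421} \approx 0.0023753$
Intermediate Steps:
$r{\left(F,z \right)} = z - 2 F$
$o{\left(J \right)} = 0$ ($o{\left(J \right)} = \frac{\left(J - J\right) J}{3} = \frac{0 J}{3} = \frac{1}{3} \cdot 0 = 0$)
$\frac{1}{o{\left(H{\left(2 \right)} \right)} + r{\left(-191,39 \right)}} = \frac{1}{0 + \left(39 - -382\right)} = \frac{1}{0 + \left(39 + 382\right)} = \frac{1}{0 + 421} = \frac{1}{421}$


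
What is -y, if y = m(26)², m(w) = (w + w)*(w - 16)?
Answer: -270400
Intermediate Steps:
m(w) = 2*w*(-16 + w) (m(w) = (2*w)*(-16 + w) = 2*w*(-16 + w))
y = 270400 (y = (2*26*(-16 + 26))² = (2*26*10)² = 520² = 270400)
-y = -1*270400 = -270400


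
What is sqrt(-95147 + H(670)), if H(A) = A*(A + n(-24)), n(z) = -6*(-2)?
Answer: sqrt(361793) ≈ 601.49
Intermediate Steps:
n(z) = 12
H(A) = A*(12 + A) (H(A) = A*(A + 12) = A*(12 + A))
sqrt(-95147 + H(670)) = sqrt(-95147 + 670*(12 + 670)) = sqrt(-95147 + 670*682) = sqrt(-95147 + 456940) = sqrt(361793)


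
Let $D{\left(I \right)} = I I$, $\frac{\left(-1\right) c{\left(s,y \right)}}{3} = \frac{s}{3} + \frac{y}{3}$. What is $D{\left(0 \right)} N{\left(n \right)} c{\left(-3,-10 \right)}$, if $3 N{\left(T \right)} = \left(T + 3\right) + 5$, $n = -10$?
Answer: $0$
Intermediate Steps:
$c{\left(s,y \right)} = - s - y$ ($c{\left(s,y \right)} = - 3 \left(\frac{s}{3} + \frac{y}{3}\right) = - s - y$)
$D{\left(I \right)} = I^{2}$
$N{\left(T \right)} = \frac{8}{3} + \frac{T}{3}$ ($N{\left(T \right)} = \frac{\left(T + 3\right) + 5}{3} = \frac{\left(3 + T\right) + 5}{3} = \frac{8 + T}{3} = \frac{8}{3} + \frac{T}{3}$)
$D{\left(0 \right)} N{\left(n \right)} c{\left(-3,-10 \right)} = 0^{2} \left(\frac{8}{3} + \frac{1}{3} \left(-10\right)\right) \left(\left(-1\right) \left(-3\right) - -10\right) = 0 \left(\frac{8}{3} - \frac{10}{3}\right) \left(3 + 10\right) = 0 \left(- \frac{2}{3}\right) 13 = 0 \cdot 13 = 0$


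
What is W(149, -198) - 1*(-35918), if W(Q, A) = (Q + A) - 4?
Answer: 35865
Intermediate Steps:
W(Q, A) = -4 + A + Q (W(Q, A) = (A + Q) - 4 = -4 + A + Q)
W(149, -198) - 1*(-35918) = (-4 - 198 + 149) - 1*(-35918) = -53 + 35918 = 35865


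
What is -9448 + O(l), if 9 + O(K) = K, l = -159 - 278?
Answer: -9894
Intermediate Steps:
l = -437
O(K) = -9 + K
-9448 + O(l) = -9448 + (-9 - 437) = -9448 - 446 = -9894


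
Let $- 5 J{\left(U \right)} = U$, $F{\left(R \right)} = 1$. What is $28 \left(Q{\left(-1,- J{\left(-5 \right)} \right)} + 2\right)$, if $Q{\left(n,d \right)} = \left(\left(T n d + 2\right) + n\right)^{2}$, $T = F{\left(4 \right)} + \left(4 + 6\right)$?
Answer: $4088$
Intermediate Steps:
$T = 11$ ($T = 1 + \left(4 + 6\right) = 1 + 10 = 11$)
$J{\left(U \right)} = - \frac{U}{5}$
$Q{\left(n,d \right)} = \left(2 + n + 11 d n\right)^{2}$ ($Q{\left(n,d \right)} = \left(\left(11 n d + 2\right) + n\right)^{2} = \left(\left(11 d n + 2\right) + n\right)^{2} = \left(\left(2 + 11 d n\right) + n\right)^{2} = \left(2 + n + 11 d n\right)^{2}$)
$28 \left(Q{\left(-1,- J{\left(-5 \right)} \right)} + 2\right) = 28 \left(\left(2 - 1 + 11 \left(- \frac{\left(-1\right) \left(-5\right)}{5}\right) \left(-1\right)\right)^{2} + 2\right) = 28 \left(\left(2 - 1 + 11 \left(\left(-1\right) 1\right) \left(-1\right)\right)^{2} + 2\right) = 28 \left(\left(2 - 1 + 11 \left(-1\right) \left(-1\right)\right)^{2} + 2\right) = 28 \left(\left(2 - 1 + 11\right)^{2} + 2\right) = 28 \left(12^{2} + 2\right) = 28 \left(144 + 2\right) = 28 \cdot 146 = 4088$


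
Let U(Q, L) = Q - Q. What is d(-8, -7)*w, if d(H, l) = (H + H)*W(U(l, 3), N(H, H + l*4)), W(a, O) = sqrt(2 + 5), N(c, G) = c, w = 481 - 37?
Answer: -7104*sqrt(7) ≈ -18795.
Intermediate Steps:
U(Q, L) = 0
w = 444
W(a, O) = sqrt(7)
d(H, l) = 2*H*sqrt(7) (d(H, l) = (H + H)*sqrt(7) = (2*H)*sqrt(7) = 2*H*sqrt(7))
d(-8, -7)*w = (2*(-8)*sqrt(7))*444 = -16*sqrt(7)*444 = -7104*sqrt(7)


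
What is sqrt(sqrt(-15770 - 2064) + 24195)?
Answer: sqrt(24195 + I*sqrt(17834)) ≈ 155.55 + 0.4293*I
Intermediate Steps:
sqrt(sqrt(-15770 - 2064) + 24195) = sqrt(sqrt(-17834) + 24195) = sqrt(I*sqrt(17834) + 24195) = sqrt(24195 + I*sqrt(17834))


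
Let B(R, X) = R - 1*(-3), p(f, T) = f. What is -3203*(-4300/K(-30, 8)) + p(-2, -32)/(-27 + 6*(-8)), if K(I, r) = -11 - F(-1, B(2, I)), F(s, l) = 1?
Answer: -28693541/25 ≈ -1.1477e+6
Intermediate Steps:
B(R, X) = 3 + R (B(R, X) = R + 3 = 3 + R)
K(I, r) = -12 (K(I, r) = -11 - 1*1 = -11 - 1 = -12)
-3203*(-4300/K(-30, 8)) + p(-2, -32)/(-27 + 6*(-8)) = -3203/((-12/(-4300))) - 2/(-27 + 6*(-8)) = -3203/((-12*(-1/4300))) - 2/(-27 - 48) = -3203/3/1075 - 2/(-75) = -3203*1075/3 - 2*(-1/75) = -3443225/3 + 2/75 = -28693541/25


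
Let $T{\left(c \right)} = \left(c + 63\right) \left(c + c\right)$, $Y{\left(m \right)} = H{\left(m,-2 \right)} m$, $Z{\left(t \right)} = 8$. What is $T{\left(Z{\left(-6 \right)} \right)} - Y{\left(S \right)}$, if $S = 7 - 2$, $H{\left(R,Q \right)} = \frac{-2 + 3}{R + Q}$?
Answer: $\frac{3403}{3} \approx 1134.3$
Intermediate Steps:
$H{\left(R,Q \right)} = \frac{1}{Q + R}$ ($H{\left(R,Q \right)} = 1 \frac{1}{Q + R} = \frac{1}{Q + R}$)
$S = 5$
$Y{\left(m \right)} = \frac{m}{-2 + m}$
$T{\left(c \right)} = 2 c \left(63 + c\right)$ ($T{\left(c \right)} = \left(63 + c\right) 2 c = 2 c \left(63 + c\right)$)
$T{\left(Z{\left(-6 \right)} \right)} - Y{\left(S \right)} = 2 \cdot 8 \left(63 + 8\right) - \frac{5}{-2 + 5} = 2 \cdot 8 \cdot 71 - \frac{5}{3} = 1136 - 5 \cdot \frac{1}{3} = 1136 - \frac{5}{3} = \frac{3403}{3}$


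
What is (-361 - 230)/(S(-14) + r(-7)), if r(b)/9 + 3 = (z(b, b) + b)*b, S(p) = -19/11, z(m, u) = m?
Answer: -6501/9386 ≈ -0.69263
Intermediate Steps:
S(p) = -19/11 (S(p) = -19*1/11 = -19/11)
r(b) = -27 + 18*b² (r(b) = -27 + 9*((b + b)*b) = -27 + 9*((2*b)*b) = -27 + 9*(2*b²) = -27 + 18*b²)
(-361 - 230)/(S(-14) + r(-7)) = (-361 - 230)/(-19/11 + (-27 + 18*(-7)²)) = -591/(-19/11 + (-27 + 18*49)) = -591/(-19/11 + (-27 + 882)) = -591/(-19/11 + 855) = -591/9386/11 = -591*11/9386 = -6501/9386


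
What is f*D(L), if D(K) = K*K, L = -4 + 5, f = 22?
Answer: 22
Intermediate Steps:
L = 1
D(K) = K²
f*D(L) = 22*1² = 22*1 = 22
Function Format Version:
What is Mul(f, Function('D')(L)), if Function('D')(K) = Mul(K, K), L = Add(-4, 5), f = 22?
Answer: 22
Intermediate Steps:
L = 1
Function('D')(K) = Pow(K, 2)
Mul(f, Function('D')(L)) = Mul(22, Pow(1, 2)) = Mul(22, 1) = 22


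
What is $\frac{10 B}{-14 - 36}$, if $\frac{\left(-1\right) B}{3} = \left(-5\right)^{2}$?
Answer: $15$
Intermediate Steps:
$B = -75$ ($B = - 3 \left(-5\right)^{2} = \left(-3\right) 25 = -75$)
$\frac{10 B}{-14 - 36} = \frac{10 \left(-75\right)}{-14 - 36} = - \frac{750}{-50} = \left(-750\right) \left(- \frac{1}{50}\right) = 15$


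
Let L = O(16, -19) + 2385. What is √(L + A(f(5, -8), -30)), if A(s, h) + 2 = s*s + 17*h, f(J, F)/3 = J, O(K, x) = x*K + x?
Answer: 5*√71 ≈ 42.131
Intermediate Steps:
O(K, x) = x + K*x (O(K, x) = K*x + x = x + K*x)
f(J, F) = 3*J
A(s, h) = -2 + s² + 17*h (A(s, h) = -2 + (s*s + 17*h) = -2 + (s² + 17*h) = -2 + s² + 17*h)
L = 2062 (L = -19*(1 + 16) + 2385 = -19*17 + 2385 = -323 + 2385 = 2062)
√(L + A(f(5, -8), -30)) = √(2062 + (-2 + (3*5)² + 17*(-30))) = √(2062 + (-2 + 15² - 510)) = √(2062 + (-2 + 225 - 510)) = √(2062 - 287) = √1775 = 5*√71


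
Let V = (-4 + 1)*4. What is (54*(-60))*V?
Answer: 38880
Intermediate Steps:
V = -12 (V = -3*4 = -12)
(54*(-60))*V = (54*(-60))*(-12) = -3240*(-12) = 38880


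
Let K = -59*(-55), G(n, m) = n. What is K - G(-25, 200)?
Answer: 3270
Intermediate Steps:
K = 3245
K - G(-25, 200) = 3245 - 1*(-25) = 3245 + 25 = 3270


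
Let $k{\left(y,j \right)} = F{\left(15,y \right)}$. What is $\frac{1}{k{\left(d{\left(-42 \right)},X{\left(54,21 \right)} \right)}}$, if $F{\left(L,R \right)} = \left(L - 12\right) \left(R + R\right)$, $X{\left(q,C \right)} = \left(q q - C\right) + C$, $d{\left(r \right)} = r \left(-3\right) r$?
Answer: $- \frac{1}{31752} \approx -3.1494 \cdot 10^{-5}$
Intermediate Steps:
$d{\left(r \right)} = - 3 r^{2}$ ($d{\left(r \right)} = - 3 r r = - 3 r^{2}$)
$X{\left(q,C \right)} = q^{2}$ ($X{\left(q,C \right)} = \left(q^{2} - C\right) + C = q^{2}$)
$F{\left(L,R \right)} = 2 R \left(-12 + L\right)$ ($F{\left(L,R \right)} = \left(-12 + L\right) 2 R = 2 R \left(-12 + L\right)$)
$k{\left(y,j \right)} = 6 y$ ($k{\left(y,j \right)} = 2 y \left(-12 + 15\right) = 2 y 3 = 6 y$)
$\frac{1}{k{\left(d{\left(-42 \right)},X{\left(54,21 \right)} \right)}} = \frac{1}{6 \left(- 3 \left(-42\right)^{2}\right)} = \frac{1}{6 \left(\left(-3\right) 1764\right)} = \frac{1}{6 \left(-5292\right)} = \frac{1}{-31752} = - \frac{1}{31752}$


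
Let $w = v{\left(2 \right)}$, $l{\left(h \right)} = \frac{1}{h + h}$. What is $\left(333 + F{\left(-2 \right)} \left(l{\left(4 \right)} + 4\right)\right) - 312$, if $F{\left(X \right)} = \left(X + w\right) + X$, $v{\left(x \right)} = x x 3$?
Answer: $54$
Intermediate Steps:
$v{\left(x \right)} = 3 x^{2}$ ($v{\left(x \right)} = x^{2} \cdot 3 = 3 x^{2}$)
$l{\left(h \right)} = \frac{1}{2 h}$
$w = 12$ ($w = 3 \cdot 2^{2} = 3 \cdot 4 = 12$)
$F{\left(X \right)} = 12 + 2 X$ ($F{\left(X \right)} = \left(X + 12\right) + X = \left(12 + X\right) + X = 12 + 2 X$)
$\left(333 + F{\left(-2 \right)} \left(l{\left(4 \right)} + 4\right)\right) - 312 = \left(333 + \left(12 + 2 \left(-2\right)\right) \left(\frac{1}{2 \cdot 4} + 4\right)\right) - 312 = \left(333 + \left(12 - 4\right) \left(\frac{1}{2} \cdot \frac{1}{4} + 4\right)\right) - 312 = \left(333 + 8 \left(\frac{1}{8} + 4\right)\right) - 312 = \left(333 + 8 \cdot \frac{33}{8}\right) - 312 = \left(333 + 33\right) - 312 = 366 - 312 = 54$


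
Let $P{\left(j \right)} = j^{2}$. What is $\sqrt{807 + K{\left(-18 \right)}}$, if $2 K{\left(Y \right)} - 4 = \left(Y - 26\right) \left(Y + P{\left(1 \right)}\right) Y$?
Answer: $i \sqrt{5923} \approx 76.961 i$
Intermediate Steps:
$K{\left(Y \right)} = 2 + \frac{Y \left(1 + Y\right) \left(-26 + Y\right)}{2}$ ($K{\left(Y \right)} = 2 + \frac{\left(Y - 26\right) \left(Y + 1^{2}\right) Y}{2} = 2 + \frac{\left(-26 + Y\right) \left(Y + 1\right) Y}{2} = 2 + \frac{\left(-26 + Y\right) \left(1 + Y\right) Y}{2} = 2 + \frac{\left(1 + Y\right) \left(-26 + Y\right) Y}{2} = 2 + \frac{Y \left(1 + Y\right) \left(-26 + Y\right)}{2}$)
$\sqrt{807 + K{\left(-18 \right)}} = \sqrt{807 + \left(2 + \frac{\left(-18\right)^{3}}{2} - -234 - \frac{25 \left(-18\right)^{2}}{2}\right)} = \sqrt{807 + \left(2 + \frac{1}{2} \left(-5832\right) + 234 - 4050\right)} = \sqrt{807 + \left(2 - 2916 + 234 - 4050\right)} = \sqrt{807 - 6730} = \sqrt{-5923} = i \sqrt{5923}$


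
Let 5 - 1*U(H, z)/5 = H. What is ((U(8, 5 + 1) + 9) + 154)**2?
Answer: 21904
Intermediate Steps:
U(H, z) = 25 - 5*H
((U(8, 5 + 1) + 9) + 154)**2 = (((25 - 5*8) + 9) + 154)**2 = (((25 - 40) + 9) + 154)**2 = ((-15 + 9) + 154)**2 = (-6 + 154)**2 = 148**2 = 21904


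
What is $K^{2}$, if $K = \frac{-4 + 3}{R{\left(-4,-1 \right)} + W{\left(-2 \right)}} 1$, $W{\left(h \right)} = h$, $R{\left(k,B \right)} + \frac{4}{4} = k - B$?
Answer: $\frac{1}{36} \approx 0.027778$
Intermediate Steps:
$R{\left(k,B \right)} = -1 + k - B$ ($R{\left(k,B \right)} = -1 - \left(B - k\right) = -1 + k - B$)
$K = \frac{1}{6}$ ($K = \frac{-4 + 3}{\left(-1 - 4 - -1\right) - 2} \cdot 1 = - \frac{1}{\left(-1 - 4 + 1\right) - 2} \cdot 1 = - \frac{1}{-4 - 2} \cdot 1 = - \frac{1}{-6} \cdot 1 = \left(-1\right) \left(- \frac{1}{6}\right) 1 = \frac{1}{6} \cdot 1 = \frac{1}{6} \approx 0.16667$)
$K^{2} = \left(\frac{1}{6}\right)^{2} = \frac{1}{36}$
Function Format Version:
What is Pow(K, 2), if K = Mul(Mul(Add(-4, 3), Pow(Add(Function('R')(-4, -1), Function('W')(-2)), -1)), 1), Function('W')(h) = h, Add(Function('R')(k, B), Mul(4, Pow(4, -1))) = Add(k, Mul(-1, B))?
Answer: Rational(1, 36) ≈ 0.027778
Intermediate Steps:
Function('R')(k, B) = Add(-1, k, Mul(-1, B)) (Function('R')(k, B) = Add(-1, Add(k, Mul(-1, B))) = Add(-1, k, Mul(-1, B)))
K = Rational(1, 6) (K = Mul(Mul(Add(-4, 3), Pow(Add(Add(-1, -4, Mul(-1, -1)), -2), -1)), 1) = Mul(Mul(-1, Pow(Add(Add(-1, -4, 1), -2), -1)), 1) = Mul(Mul(-1, Pow(Add(-4, -2), -1)), 1) = Mul(Mul(-1, Pow(-6, -1)), 1) = Mul(Mul(-1, Rational(-1, 6)), 1) = Mul(Rational(1, 6), 1) = Rational(1, 6) ≈ 0.16667)
Pow(K, 2) = Pow(Rational(1, 6), 2) = Rational(1, 36)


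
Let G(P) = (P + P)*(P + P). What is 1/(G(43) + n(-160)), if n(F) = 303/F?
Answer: 160/1183057 ≈ 0.00013524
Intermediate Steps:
G(P) = 4*P**2 (G(P) = (2*P)*(2*P) = 4*P**2)
1/(G(43) + n(-160)) = 1/(4*43**2 + 303/(-160)) = 1/(4*1849 + 303*(-1/160)) = 1/(7396 - 303/160) = 1/(1183057/160) = 160/1183057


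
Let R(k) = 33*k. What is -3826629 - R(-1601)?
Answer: -3773796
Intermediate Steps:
-3826629 - R(-1601) = -3826629 - 33*(-1601) = -3826629 - 1*(-52833) = -3826629 + 52833 = -3773796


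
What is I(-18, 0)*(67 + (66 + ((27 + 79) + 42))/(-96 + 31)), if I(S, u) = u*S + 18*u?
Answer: 0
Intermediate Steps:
I(S, u) = 18*u + S*u (I(S, u) = S*u + 18*u = 18*u + S*u)
I(-18, 0)*(67 + (66 + ((27 + 79) + 42))/(-96 + 31)) = (0*(18 - 18))*(67 + (66 + ((27 + 79) + 42))/(-96 + 31)) = (0*0)*(67 + (66 + (106 + 42))/(-65)) = 0*(67 + (66 + 148)*(-1/65)) = 0*(67 + 214*(-1/65)) = 0*(67 - 214/65) = 0*(4141/65) = 0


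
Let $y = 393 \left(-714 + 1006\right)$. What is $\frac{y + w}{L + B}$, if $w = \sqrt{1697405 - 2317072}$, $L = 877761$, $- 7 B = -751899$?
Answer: $\frac{133882}{1149371} + \frac{7 i \sqrt{619667}}{6896226} \approx 0.11648 + 0.00079903 i$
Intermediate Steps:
$B = \frac{751899}{7}$ ($B = \left(- \frac{1}{7}\right) \left(-751899\right) = \frac{751899}{7} \approx 1.0741 \cdot 10^{5}$)
$y = 114756$ ($y = 393 \cdot 292 = 114756$)
$w = i \sqrt{619667}$ ($w = \sqrt{-619667} = i \sqrt{619667} \approx 787.19 i$)
$\frac{y + w}{L + B} = \frac{114756 + i \sqrt{619667}}{877761 + \frac{751899}{7}} = \frac{114756 + i \sqrt{619667}}{\frac{6896226}{7}} = \left(114756 + i \sqrt{619667}\right) \frac{7}{6896226} = \frac{133882}{1149371} + \frac{7 i \sqrt{619667}}{6896226}$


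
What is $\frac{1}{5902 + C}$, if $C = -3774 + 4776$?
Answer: $\frac{1}{6904} \approx 0.00014484$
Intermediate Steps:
$C = 1002$
$\frac{1}{5902 + C} = \frac{1}{5902 + 1002} = \frac{1}{6904}$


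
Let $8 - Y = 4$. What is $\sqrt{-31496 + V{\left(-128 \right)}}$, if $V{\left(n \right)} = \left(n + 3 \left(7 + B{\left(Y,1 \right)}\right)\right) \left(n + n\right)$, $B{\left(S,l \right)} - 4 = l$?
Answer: $2 i \sqrt{1986} \approx 89.129 i$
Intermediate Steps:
$Y = 4$ ($Y = 8 - 4 = 4$)
$B{\left(S,l \right)} = 4 + l$
$V{\left(n \right)} = 2 n \left(36 + n\right)$ ($V{\left(n \right)} = \left(n + 3 \left(7 + \left(4 + 1\right)\right)\right) \left(n + n\right) = \left(n + 3 \left(7 + 5\right)\right) 2 n = \left(n + 3 \cdot 12\right) 2 n = \left(n + 36\right) 2 n = \left(36 + n\right) 2 n = 2 n \left(36 + n\right)$)
$\sqrt{-31496 + V{\left(-128 \right)}} = \sqrt{-31496 + 2 \left(-128\right) \left(36 - 128\right)} = \sqrt{-31496 + 2 \left(-128\right) \left(-92\right)} = \sqrt{-31496 + 23552} = \sqrt{-7944} = 2 i \sqrt{1986}$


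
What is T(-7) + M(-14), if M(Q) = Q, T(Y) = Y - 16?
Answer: -37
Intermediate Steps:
T(Y) = -16 + Y
T(-7) + M(-14) = (-16 - 7) - 14 = -23 - 14 = -37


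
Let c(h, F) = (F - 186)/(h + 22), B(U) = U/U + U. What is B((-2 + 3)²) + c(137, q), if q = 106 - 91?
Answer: 49/53 ≈ 0.92453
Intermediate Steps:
q = 15
B(U) = 1 + U
c(h, F) = (-186 + F)/(22 + h)
B((-2 + 3)²) + c(137, q) = (1 + (-2 + 3)²) + (-186 + 15)/(22 + 137) = (1 + 1²) - 171/159 = (1 + 1) + (1/159)*(-171) = 2 - 57/53 = 49/53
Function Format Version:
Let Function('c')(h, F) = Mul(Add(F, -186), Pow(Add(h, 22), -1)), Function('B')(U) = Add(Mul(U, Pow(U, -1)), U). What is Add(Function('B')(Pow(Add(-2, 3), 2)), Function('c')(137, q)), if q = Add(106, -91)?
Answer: Rational(49, 53) ≈ 0.92453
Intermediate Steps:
q = 15
Function('B')(U) = Add(1, U)
Function('c')(h, F) = Mul(Pow(Add(22, h), -1), Add(-186, F)) (Function('c')(h, F) = Mul(Add(-186, F), Pow(Add(22, h), -1)) = Mul(Pow(Add(22, h), -1), Add(-186, F)))
Add(Function('B')(Pow(Add(-2, 3), 2)), Function('c')(137, q)) = Add(Add(1, Pow(Add(-2, 3), 2)), Mul(Pow(Add(22, 137), -1), Add(-186, 15))) = Add(Add(1, Pow(1, 2)), Mul(Pow(159, -1), -171)) = Add(Add(1, 1), Mul(Rational(1, 159), -171)) = Add(2, Rational(-57, 53)) = Rational(49, 53)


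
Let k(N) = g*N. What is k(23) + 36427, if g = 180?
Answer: 40567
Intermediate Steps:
k(N) = 180*N
k(23) + 36427 = 180*23 + 36427 = 4140 + 36427 = 40567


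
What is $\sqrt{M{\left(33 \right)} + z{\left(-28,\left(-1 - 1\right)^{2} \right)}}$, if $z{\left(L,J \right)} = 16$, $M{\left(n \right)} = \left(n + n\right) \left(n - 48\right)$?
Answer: $i \sqrt{974} \approx 31.209 i$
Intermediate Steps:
$M{\left(n \right)} = 2 n \left(-48 + n\right)$
$\sqrt{M{\left(33 \right)} + z{\left(-28,\left(-1 - 1\right)^{2} \right)}} = \sqrt{2 \cdot 33 \left(-48 + 33\right) + 16} = \sqrt{2 \cdot 33 \left(-15\right) + 16} = \sqrt{-990 + 16} = \sqrt{-974} = i \sqrt{974}$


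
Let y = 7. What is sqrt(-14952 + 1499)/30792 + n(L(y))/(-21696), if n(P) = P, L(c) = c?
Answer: -7/21696 + I*sqrt(13453)/30792 ≈ -0.00032264 + 0.0037668*I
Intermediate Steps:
sqrt(-14952 + 1499)/30792 + n(L(y))/(-21696) = sqrt(-14952 + 1499)/30792 + 7/(-21696) = sqrt(-13453)*(1/30792) + 7*(-1/21696) = (I*sqrt(13453))*(1/30792) - 7/21696 = I*sqrt(13453)/30792 - 7/21696 = -7/21696 + I*sqrt(13453)/30792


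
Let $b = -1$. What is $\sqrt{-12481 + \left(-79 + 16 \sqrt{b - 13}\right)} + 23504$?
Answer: $23504 + 4 \sqrt{-785 + i \sqrt{14}} \approx 23504.0 + 112.07 i$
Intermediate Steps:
$\sqrt{-12481 + \left(-79 + 16 \sqrt{b - 13}\right)} + 23504 = \sqrt{-12481 - \left(79 - 16 \sqrt{-1 - 13}\right)} + 23504 = \sqrt{-12481 - \left(79 - 16 \sqrt{-14}\right)} + 23504 = \sqrt{-12481 - \left(79 - 16 i \sqrt{14}\right)} + 23504 = \sqrt{-12560 + 16 i \sqrt{14}} + 23504 = 23504 + \sqrt{-12560 + 16 i \sqrt{14}}$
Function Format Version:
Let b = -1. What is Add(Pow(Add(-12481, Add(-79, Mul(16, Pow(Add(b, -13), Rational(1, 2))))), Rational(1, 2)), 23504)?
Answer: Add(23504, Mul(4, Pow(Add(-785, Mul(I, Pow(14, Rational(1, 2)))), Rational(1, 2)))) ≈ Add(23504., Mul(112.07, I))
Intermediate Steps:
Add(Pow(Add(-12481, Add(-79, Mul(16, Pow(Add(b, -13), Rational(1, 2))))), Rational(1, 2)), 23504) = Add(Pow(Add(-12481, Add(-79, Mul(16, Pow(Add(-1, -13), Rational(1, 2))))), Rational(1, 2)), 23504) = Add(Pow(Add(-12481, Add(-79, Mul(16, Pow(-14, Rational(1, 2))))), Rational(1, 2)), 23504) = Add(Pow(Add(-12481, Add(-79, Mul(16, Mul(I, Pow(14, Rational(1, 2)))))), Rational(1, 2)), 23504) = Add(Pow(Add(-12481, Add(-79, Mul(16, I, Pow(14, Rational(1, 2))))), Rational(1, 2)), 23504) = Add(Pow(Add(-12560, Mul(16, I, Pow(14, Rational(1, 2)))), Rational(1, 2)), 23504) = Add(23504, Pow(Add(-12560, Mul(16, I, Pow(14, Rational(1, 2)))), Rational(1, 2)))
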